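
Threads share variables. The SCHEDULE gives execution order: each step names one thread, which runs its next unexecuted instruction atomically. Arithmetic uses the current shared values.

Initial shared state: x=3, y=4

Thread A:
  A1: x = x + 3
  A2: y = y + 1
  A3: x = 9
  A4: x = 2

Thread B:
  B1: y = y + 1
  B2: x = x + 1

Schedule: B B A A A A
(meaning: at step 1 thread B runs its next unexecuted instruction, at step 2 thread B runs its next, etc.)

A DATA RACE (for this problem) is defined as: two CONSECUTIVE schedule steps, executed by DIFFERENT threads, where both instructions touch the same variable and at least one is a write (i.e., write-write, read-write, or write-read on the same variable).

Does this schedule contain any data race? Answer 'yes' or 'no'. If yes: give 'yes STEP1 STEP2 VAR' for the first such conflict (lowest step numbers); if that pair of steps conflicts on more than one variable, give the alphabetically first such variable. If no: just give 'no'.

Steps 1,2: same thread (B). No race.
Steps 2,3: B(x = x + 1) vs A(x = x + 3). RACE on x (W-W).
Steps 3,4: same thread (A). No race.
Steps 4,5: same thread (A). No race.
Steps 5,6: same thread (A). No race.
First conflict at steps 2,3.

Answer: yes 2 3 x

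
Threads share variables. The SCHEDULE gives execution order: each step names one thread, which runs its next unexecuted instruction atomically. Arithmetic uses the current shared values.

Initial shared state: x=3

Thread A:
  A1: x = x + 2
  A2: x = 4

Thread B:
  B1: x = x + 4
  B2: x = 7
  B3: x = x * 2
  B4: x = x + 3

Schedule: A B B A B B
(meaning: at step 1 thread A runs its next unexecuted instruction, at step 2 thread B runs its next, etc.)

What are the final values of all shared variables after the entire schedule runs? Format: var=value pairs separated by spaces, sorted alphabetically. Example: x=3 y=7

Step 1: thread A executes A1 (x = x + 2). Shared: x=5. PCs: A@1 B@0
Step 2: thread B executes B1 (x = x + 4). Shared: x=9. PCs: A@1 B@1
Step 3: thread B executes B2 (x = 7). Shared: x=7. PCs: A@1 B@2
Step 4: thread A executes A2 (x = 4). Shared: x=4. PCs: A@2 B@2
Step 5: thread B executes B3 (x = x * 2). Shared: x=8. PCs: A@2 B@3
Step 6: thread B executes B4 (x = x + 3). Shared: x=11. PCs: A@2 B@4

Answer: x=11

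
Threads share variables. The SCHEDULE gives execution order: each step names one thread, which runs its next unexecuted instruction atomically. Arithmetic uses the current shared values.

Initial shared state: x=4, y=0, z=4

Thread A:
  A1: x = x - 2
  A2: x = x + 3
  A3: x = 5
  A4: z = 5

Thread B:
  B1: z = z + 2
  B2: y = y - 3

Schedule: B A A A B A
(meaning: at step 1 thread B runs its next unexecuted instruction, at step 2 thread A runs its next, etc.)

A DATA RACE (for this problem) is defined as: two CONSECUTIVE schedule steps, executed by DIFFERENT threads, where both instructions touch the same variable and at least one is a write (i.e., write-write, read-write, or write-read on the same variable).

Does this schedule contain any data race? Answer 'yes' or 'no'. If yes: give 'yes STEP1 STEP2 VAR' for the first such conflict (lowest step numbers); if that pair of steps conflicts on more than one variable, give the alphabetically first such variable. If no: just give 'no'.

Steps 1,2: B(r=z,w=z) vs A(r=x,w=x). No conflict.
Steps 2,3: same thread (A). No race.
Steps 3,4: same thread (A). No race.
Steps 4,5: A(r=-,w=x) vs B(r=y,w=y). No conflict.
Steps 5,6: B(r=y,w=y) vs A(r=-,w=z). No conflict.

Answer: no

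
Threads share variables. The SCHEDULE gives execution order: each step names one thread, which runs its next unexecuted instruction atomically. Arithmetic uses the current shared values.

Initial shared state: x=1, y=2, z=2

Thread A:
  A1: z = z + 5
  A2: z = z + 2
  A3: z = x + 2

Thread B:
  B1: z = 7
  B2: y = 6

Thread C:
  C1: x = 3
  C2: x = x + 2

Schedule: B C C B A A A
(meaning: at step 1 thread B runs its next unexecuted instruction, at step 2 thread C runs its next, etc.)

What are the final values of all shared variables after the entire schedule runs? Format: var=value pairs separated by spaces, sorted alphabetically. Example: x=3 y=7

Step 1: thread B executes B1 (z = 7). Shared: x=1 y=2 z=7. PCs: A@0 B@1 C@0
Step 2: thread C executes C1 (x = 3). Shared: x=3 y=2 z=7. PCs: A@0 B@1 C@1
Step 3: thread C executes C2 (x = x + 2). Shared: x=5 y=2 z=7. PCs: A@0 B@1 C@2
Step 4: thread B executes B2 (y = 6). Shared: x=5 y=6 z=7. PCs: A@0 B@2 C@2
Step 5: thread A executes A1 (z = z + 5). Shared: x=5 y=6 z=12. PCs: A@1 B@2 C@2
Step 6: thread A executes A2 (z = z + 2). Shared: x=5 y=6 z=14. PCs: A@2 B@2 C@2
Step 7: thread A executes A3 (z = x + 2). Shared: x=5 y=6 z=7. PCs: A@3 B@2 C@2

Answer: x=5 y=6 z=7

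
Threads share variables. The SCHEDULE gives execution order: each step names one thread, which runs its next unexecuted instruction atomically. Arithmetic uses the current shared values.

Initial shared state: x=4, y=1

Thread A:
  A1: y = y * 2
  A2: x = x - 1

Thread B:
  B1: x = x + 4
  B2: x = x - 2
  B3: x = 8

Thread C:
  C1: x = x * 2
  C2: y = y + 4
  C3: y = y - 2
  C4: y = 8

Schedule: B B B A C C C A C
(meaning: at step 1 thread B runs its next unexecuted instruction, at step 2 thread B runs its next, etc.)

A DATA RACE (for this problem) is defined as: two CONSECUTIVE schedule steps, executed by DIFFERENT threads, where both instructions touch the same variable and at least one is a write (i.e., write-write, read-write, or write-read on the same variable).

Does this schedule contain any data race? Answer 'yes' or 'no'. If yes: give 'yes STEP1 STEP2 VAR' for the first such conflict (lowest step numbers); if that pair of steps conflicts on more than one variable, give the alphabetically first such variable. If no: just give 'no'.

Answer: no

Derivation:
Steps 1,2: same thread (B). No race.
Steps 2,3: same thread (B). No race.
Steps 3,4: B(r=-,w=x) vs A(r=y,w=y). No conflict.
Steps 4,5: A(r=y,w=y) vs C(r=x,w=x). No conflict.
Steps 5,6: same thread (C). No race.
Steps 6,7: same thread (C). No race.
Steps 7,8: C(r=y,w=y) vs A(r=x,w=x). No conflict.
Steps 8,9: A(r=x,w=x) vs C(r=-,w=y). No conflict.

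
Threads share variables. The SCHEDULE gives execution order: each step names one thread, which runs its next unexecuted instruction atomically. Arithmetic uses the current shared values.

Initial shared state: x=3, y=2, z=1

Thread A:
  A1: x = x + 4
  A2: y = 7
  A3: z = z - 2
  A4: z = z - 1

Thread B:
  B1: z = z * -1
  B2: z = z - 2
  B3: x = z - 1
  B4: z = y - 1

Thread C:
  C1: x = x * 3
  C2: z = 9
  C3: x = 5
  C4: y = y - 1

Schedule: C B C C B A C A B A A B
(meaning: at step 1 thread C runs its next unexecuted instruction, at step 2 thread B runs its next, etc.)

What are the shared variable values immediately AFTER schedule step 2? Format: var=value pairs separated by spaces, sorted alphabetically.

Step 1: thread C executes C1 (x = x * 3). Shared: x=9 y=2 z=1. PCs: A@0 B@0 C@1
Step 2: thread B executes B1 (z = z * -1). Shared: x=9 y=2 z=-1. PCs: A@0 B@1 C@1

Answer: x=9 y=2 z=-1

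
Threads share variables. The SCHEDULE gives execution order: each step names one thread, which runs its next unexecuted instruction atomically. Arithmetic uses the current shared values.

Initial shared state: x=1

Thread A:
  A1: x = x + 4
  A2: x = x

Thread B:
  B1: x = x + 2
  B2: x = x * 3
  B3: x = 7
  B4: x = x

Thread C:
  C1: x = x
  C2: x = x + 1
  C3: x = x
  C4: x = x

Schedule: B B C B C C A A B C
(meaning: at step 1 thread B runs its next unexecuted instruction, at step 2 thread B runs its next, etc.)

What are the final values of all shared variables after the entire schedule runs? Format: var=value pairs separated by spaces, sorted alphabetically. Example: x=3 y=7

Answer: x=12

Derivation:
Step 1: thread B executes B1 (x = x + 2). Shared: x=3. PCs: A@0 B@1 C@0
Step 2: thread B executes B2 (x = x * 3). Shared: x=9. PCs: A@0 B@2 C@0
Step 3: thread C executes C1 (x = x). Shared: x=9. PCs: A@0 B@2 C@1
Step 4: thread B executes B3 (x = 7). Shared: x=7. PCs: A@0 B@3 C@1
Step 5: thread C executes C2 (x = x + 1). Shared: x=8. PCs: A@0 B@3 C@2
Step 6: thread C executes C3 (x = x). Shared: x=8. PCs: A@0 B@3 C@3
Step 7: thread A executes A1 (x = x + 4). Shared: x=12. PCs: A@1 B@3 C@3
Step 8: thread A executes A2 (x = x). Shared: x=12. PCs: A@2 B@3 C@3
Step 9: thread B executes B4 (x = x). Shared: x=12. PCs: A@2 B@4 C@3
Step 10: thread C executes C4 (x = x). Shared: x=12. PCs: A@2 B@4 C@4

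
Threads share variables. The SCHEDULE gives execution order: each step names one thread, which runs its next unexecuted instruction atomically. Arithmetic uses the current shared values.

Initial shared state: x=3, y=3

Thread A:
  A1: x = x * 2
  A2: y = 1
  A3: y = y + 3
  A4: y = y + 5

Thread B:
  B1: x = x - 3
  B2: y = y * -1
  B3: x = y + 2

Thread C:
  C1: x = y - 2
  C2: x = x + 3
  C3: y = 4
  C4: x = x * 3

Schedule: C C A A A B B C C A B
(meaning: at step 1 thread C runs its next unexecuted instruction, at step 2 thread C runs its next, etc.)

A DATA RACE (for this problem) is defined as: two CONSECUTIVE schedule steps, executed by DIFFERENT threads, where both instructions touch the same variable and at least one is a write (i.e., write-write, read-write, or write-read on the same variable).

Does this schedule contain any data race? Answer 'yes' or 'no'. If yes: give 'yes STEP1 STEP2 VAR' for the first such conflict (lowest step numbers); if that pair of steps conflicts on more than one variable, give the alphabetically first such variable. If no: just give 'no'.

Answer: yes 2 3 x

Derivation:
Steps 1,2: same thread (C). No race.
Steps 2,3: C(x = x + 3) vs A(x = x * 2). RACE on x (W-W).
Steps 3,4: same thread (A). No race.
Steps 4,5: same thread (A). No race.
Steps 5,6: A(r=y,w=y) vs B(r=x,w=x). No conflict.
Steps 6,7: same thread (B). No race.
Steps 7,8: B(y = y * -1) vs C(y = 4). RACE on y (W-W).
Steps 8,9: same thread (C). No race.
Steps 9,10: C(r=x,w=x) vs A(r=y,w=y). No conflict.
Steps 10,11: A(y = y + 5) vs B(x = y + 2). RACE on y (W-R).
First conflict at steps 2,3.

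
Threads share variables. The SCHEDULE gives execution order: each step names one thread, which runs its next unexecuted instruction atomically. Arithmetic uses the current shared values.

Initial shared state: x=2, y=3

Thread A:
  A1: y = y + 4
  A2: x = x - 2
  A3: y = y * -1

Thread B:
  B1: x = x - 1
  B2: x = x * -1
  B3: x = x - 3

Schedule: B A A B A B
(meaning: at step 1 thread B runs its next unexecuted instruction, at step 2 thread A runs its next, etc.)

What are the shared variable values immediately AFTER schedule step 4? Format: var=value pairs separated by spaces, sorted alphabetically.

Step 1: thread B executes B1 (x = x - 1). Shared: x=1 y=3. PCs: A@0 B@1
Step 2: thread A executes A1 (y = y + 4). Shared: x=1 y=7. PCs: A@1 B@1
Step 3: thread A executes A2 (x = x - 2). Shared: x=-1 y=7. PCs: A@2 B@1
Step 4: thread B executes B2 (x = x * -1). Shared: x=1 y=7. PCs: A@2 B@2

Answer: x=1 y=7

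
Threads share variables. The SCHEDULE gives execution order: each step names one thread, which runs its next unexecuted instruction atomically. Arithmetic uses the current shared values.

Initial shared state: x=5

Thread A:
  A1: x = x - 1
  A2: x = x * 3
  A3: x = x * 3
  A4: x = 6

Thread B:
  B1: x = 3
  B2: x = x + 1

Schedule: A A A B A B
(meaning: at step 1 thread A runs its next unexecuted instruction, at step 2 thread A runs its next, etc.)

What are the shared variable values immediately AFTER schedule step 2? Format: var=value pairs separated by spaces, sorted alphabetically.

Step 1: thread A executes A1 (x = x - 1). Shared: x=4. PCs: A@1 B@0
Step 2: thread A executes A2 (x = x * 3). Shared: x=12. PCs: A@2 B@0

Answer: x=12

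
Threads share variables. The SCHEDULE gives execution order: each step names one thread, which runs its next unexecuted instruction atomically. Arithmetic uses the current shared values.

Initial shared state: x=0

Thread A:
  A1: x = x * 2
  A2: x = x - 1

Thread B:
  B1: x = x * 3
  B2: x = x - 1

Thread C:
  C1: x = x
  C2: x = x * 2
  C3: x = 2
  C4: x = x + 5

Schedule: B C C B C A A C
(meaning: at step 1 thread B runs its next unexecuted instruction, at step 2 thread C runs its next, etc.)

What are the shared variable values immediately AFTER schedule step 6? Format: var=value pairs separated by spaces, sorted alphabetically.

Step 1: thread B executes B1 (x = x * 3). Shared: x=0. PCs: A@0 B@1 C@0
Step 2: thread C executes C1 (x = x). Shared: x=0. PCs: A@0 B@1 C@1
Step 3: thread C executes C2 (x = x * 2). Shared: x=0. PCs: A@0 B@1 C@2
Step 4: thread B executes B2 (x = x - 1). Shared: x=-1. PCs: A@0 B@2 C@2
Step 5: thread C executes C3 (x = 2). Shared: x=2. PCs: A@0 B@2 C@3
Step 6: thread A executes A1 (x = x * 2). Shared: x=4. PCs: A@1 B@2 C@3

Answer: x=4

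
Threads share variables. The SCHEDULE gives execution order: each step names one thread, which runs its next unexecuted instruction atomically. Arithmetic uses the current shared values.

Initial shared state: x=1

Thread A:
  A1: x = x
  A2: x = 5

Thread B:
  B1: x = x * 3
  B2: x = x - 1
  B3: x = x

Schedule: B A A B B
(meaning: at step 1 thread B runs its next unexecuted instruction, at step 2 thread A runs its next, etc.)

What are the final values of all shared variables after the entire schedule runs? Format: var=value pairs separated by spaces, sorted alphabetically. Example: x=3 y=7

Step 1: thread B executes B1 (x = x * 3). Shared: x=3. PCs: A@0 B@1
Step 2: thread A executes A1 (x = x). Shared: x=3. PCs: A@1 B@1
Step 3: thread A executes A2 (x = 5). Shared: x=5. PCs: A@2 B@1
Step 4: thread B executes B2 (x = x - 1). Shared: x=4. PCs: A@2 B@2
Step 5: thread B executes B3 (x = x). Shared: x=4. PCs: A@2 B@3

Answer: x=4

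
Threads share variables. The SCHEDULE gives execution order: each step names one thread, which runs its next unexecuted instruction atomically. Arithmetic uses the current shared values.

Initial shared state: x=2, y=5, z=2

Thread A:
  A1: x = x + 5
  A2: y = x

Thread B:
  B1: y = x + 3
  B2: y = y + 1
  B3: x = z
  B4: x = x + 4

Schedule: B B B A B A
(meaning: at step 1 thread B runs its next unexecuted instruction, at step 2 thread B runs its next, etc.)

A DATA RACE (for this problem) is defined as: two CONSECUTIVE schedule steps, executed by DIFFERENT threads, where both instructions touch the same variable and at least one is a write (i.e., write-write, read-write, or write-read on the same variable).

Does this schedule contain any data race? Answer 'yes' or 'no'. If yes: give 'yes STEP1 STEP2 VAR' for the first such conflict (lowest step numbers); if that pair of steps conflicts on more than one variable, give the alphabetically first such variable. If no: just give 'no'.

Answer: yes 3 4 x

Derivation:
Steps 1,2: same thread (B). No race.
Steps 2,3: same thread (B). No race.
Steps 3,4: B(x = z) vs A(x = x + 5). RACE on x (W-W).
Steps 4,5: A(x = x + 5) vs B(x = x + 4). RACE on x (W-W).
Steps 5,6: B(x = x + 4) vs A(y = x). RACE on x (W-R).
First conflict at steps 3,4.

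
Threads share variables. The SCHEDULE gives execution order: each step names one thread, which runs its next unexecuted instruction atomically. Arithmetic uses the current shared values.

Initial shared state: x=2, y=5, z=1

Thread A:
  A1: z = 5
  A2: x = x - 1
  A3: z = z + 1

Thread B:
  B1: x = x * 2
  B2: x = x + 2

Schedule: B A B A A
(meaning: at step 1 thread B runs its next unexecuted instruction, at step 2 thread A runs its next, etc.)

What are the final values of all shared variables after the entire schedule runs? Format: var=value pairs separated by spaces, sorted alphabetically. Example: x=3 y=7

Answer: x=5 y=5 z=6

Derivation:
Step 1: thread B executes B1 (x = x * 2). Shared: x=4 y=5 z=1. PCs: A@0 B@1
Step 2: thread A executes A1 (z = 5). Shared: x=4 y=5 z=5. PCs: A@1 B@1
Step 3: thread B executes B2 (x = x + 2). Shared: x=6 y=5 z=5. PCs: A@1 B@2
Step 4: thread A executes A2 (x = x - 1). Shared: x=5 y=5 z=5. PCs: A@2 B@2
Step 5: thread A executes A3 (z = z + 1). Shared: x=5 y=5 z=6. PCs: A@3 B@2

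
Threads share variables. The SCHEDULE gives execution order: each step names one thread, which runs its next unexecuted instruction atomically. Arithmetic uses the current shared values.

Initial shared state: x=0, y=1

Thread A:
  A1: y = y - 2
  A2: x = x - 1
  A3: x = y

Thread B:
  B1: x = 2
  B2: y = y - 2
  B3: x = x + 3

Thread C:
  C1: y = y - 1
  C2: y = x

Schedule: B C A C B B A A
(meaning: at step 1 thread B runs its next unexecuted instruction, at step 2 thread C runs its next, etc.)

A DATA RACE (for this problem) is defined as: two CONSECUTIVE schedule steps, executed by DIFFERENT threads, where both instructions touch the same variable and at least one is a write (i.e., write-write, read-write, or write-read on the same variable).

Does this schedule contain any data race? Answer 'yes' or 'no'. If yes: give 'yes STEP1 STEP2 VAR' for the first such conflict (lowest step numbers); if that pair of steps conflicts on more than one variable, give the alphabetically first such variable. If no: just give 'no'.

Steps 1,2: B(r=-,w=x) vs C(r=y,w=y). No conflict.
Steps 2,3: C(y = y - 1) vs A(y = y - 2). RACE on y (W-W).
Steps 3,4: A(y = y - 2) vs C(y = x). RACE on y (W-W).
Steps 4,5: C(y = x) vs B(y = y - 2). RACE on y (W-W).
Steps 5,6: same thread (B). No race.
Steps 6,7: B(x = x + 3) vs A(x = x - 1). RACE on x (W-W).
Steps 7,8: same thread (A). No race.
First conflict at steps 2,3.

Answer: yes 2 3 y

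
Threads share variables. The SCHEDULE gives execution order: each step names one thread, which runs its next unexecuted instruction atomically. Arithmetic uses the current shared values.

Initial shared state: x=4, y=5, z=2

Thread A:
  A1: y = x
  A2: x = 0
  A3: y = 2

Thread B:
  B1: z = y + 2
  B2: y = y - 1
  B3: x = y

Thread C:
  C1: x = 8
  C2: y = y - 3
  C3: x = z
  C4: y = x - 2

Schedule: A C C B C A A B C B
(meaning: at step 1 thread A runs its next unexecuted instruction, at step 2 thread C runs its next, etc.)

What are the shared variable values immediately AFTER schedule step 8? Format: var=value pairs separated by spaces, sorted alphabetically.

Step 1: thread A executes A1 (y = x). Shared: x=4 y=4 z=2. PCs: A@1 B@0 C@0
Step 2: thread C executes C1 (x = 8). Shared: x=8 y=4 z=2. PCs: A@1 B@0 C@1
Step 3: thread C executes C2 (y = y - 3). Shared: x=8 y=1 z=2. PCs: A@1 B@0 C@2
Step 4: thread B executes B1 (z = y + 2). Shared: x=8 y=1 z=3. PCs: A@1 B@1 C@2
Step 5: thread C executes C3 (x = z). Shared: x=3 y=1 z=3. PCs: A@1 B@1 C@3
Step 6: thread A executes A2 (x = 0). Shared: x=0 y=1 z=3. PCs: A@2 B@1 C@3
Step 7: thread A executes A3 (y = 2). Shared: x=0 y=2 z=3. PCs: A@3 B@1 C@3
Step 8: thread B executes B2 (y = y - 1). Shared: x=0 y=1 z=3. PCs: A@3 B@2 C@3

Answer: x=0 y=1 z=3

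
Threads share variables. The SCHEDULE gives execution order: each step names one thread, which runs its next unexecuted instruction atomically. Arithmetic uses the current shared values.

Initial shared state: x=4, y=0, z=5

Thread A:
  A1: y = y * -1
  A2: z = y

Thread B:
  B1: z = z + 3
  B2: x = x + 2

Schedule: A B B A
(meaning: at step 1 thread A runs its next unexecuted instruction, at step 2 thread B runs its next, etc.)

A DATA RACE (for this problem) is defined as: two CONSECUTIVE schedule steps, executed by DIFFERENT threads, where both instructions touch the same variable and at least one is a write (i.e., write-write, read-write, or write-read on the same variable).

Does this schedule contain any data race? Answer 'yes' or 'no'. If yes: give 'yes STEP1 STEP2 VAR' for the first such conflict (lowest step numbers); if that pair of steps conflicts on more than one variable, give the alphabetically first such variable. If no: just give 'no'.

Answer: no

Derivation:
Steps 1,2: A(r=y,w=y) vs B(r=z,w=z). No conflict.
Steps 2,3: same thread (B). No race.
Steps 3,4: B(r=x,w=x) vs A(r=y,w=z). No conflict.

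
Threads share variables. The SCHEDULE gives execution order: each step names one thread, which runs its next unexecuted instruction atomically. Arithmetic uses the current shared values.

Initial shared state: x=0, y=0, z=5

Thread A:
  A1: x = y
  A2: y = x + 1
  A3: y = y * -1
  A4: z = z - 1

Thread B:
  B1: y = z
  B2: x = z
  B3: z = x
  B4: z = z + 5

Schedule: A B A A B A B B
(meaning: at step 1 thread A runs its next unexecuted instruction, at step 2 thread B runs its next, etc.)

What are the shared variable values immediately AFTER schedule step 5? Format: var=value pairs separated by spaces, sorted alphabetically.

Step 1: thread A executes A1 (x = y). Shared: x=0 y=0 z=5. PCs: A@1 B@0
Step 2: thread B executes B1 (y = z). Shared: x=0 y=5 z=5. PCs: A@1 B@1
Step 3: thread A executes A2 (y = x + 1). Shared: x=0 y=1 z=5. PCs: A@2 B@1
Step 4: thread A executes A3 (y = y * -1). Shared: x=0 y=-1 z=5. PCs: A@3 B@1
Step 5: thread B executes B2 (x = z). Shared: x=5 y=-1 z=5. PCs: A@3 B@2

Answer: x=5 y=-1 z=5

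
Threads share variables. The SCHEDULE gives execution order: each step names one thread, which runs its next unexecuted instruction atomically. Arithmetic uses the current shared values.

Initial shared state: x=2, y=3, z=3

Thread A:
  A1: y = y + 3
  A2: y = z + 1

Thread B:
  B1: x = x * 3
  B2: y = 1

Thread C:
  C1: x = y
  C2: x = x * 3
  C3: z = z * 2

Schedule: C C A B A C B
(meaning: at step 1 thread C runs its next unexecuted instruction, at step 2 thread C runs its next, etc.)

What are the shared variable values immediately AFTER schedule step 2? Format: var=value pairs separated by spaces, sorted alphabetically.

Step 1: thread C executes C1 (x = y). Shared: x=3 y=3 z=3. PCs: A@0 B@0 C@1
Step 2: thread C executes C2 (x = x * 3). Shared: x=9 y=3 z=3. PCs: A@0 B@0 C@2

Answer: x=9 y=3 z=3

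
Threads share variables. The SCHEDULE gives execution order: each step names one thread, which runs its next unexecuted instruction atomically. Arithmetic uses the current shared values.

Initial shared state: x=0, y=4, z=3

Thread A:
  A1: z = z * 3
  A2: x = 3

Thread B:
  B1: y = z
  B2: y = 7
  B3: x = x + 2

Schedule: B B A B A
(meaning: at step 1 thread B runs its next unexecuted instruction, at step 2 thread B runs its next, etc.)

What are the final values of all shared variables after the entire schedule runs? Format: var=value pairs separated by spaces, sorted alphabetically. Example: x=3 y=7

Answer: x=3 y=7 z=9

Derivation:
Step 1: thread B executes B1 (y = z). Shared: x=0 y=3 z=3. PCs: A@0 B@1
Step 2: thread B executes B2 (y = 7). Shared: x=0 y=7 z=3. PCs: A@0 B@2
Step 3: thread A executes A1 (z = z * 3). Shared: x=0 y=7 z=9. PCs: A@1 B@2
Step 4: thread B executes B3 (x = x + 2). Shared: x=2 y=7 z=9. PCs: A@1 B@3
Step 5: thread A executes A2 (x = 3). Shared: x=3 y=7 z=9. PCs: A@2 B@3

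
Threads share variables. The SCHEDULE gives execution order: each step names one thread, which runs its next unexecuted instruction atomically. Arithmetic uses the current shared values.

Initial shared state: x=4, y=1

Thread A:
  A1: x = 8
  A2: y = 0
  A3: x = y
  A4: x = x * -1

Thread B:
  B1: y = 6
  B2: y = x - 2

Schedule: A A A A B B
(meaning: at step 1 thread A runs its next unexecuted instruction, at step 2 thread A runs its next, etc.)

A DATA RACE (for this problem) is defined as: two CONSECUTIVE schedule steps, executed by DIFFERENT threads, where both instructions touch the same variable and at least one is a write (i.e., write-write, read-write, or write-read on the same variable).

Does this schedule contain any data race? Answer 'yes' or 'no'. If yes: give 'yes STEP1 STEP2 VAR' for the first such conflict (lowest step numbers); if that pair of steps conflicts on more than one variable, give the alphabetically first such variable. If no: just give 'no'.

Steps 1,2: same thread (A). No race.
Steps 2,3: same thread (A). No race.
Steps 3,4: same thread (A). No race.
Steps 4,5: A(r=x,w=x) vs B(r=-,w=y). No conflict.
Steps 5,6: same thread (B). No race.

Answer: no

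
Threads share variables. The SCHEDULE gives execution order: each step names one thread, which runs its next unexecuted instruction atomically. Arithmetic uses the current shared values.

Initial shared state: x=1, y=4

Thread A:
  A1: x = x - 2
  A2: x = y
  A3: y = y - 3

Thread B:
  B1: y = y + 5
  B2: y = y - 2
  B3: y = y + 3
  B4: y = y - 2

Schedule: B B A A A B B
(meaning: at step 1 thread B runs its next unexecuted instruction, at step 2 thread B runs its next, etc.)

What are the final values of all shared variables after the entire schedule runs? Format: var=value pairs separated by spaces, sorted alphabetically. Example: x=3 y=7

Step 1: thread B executes B1 (y = y + 5). Shared: x=1 y=9. PCs: A@0 B@1
Step 2: thread B executes B2 (y = y - 2). Shared: x=1 y=7. PCs: A@0 B@2
Step 3: thread A executes A1 (x = x - 2). Shared: x=-1 y=7. PCs: A@1 B@2
Step 4: thread A executes A2 (x = y). Shared: x=7 y=7. PCs: A@2 B@2
Step 5: thread A executes A3 (y = y - 3). Shared: x=7 y=4. PCs: A@3 B@2
Step 6: thread B executes B3 (y = y + 3). Shared: x=7 y=7. PCs: A@3 B@3
Step 7: thread B executes B4 (y = y - 2). Shared: x=7 y=5. PCs: A@3 B@4

Answer: x=7 y=5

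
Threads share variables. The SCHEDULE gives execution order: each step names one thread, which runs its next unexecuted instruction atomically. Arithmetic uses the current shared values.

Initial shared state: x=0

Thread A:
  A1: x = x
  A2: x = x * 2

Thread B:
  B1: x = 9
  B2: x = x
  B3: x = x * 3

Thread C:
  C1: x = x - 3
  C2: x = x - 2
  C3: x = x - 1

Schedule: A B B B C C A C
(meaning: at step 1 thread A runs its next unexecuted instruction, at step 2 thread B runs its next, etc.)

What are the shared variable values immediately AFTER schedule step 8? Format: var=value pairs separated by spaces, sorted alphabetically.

Step 1: thread A executes A1 (x = x). Shared: x=0. PCs: A@1 B@0 C@0
Step 2: thread B executes B1 (x = 9). Shared: x=9. PCs: A@1 B@1 C@0
Step 3: thread B executes B2 (x = x). Shared: x=9. PCs: A@1 B@2 C@0
Step 4: thread B executes B3 (x = x * 3). Shared: x=27. PCs: A@1 B@3 C@0
Step 5: thread C executes C1 (x = x - 3). Shared: x=24. PCs: A@1 B@3 C@1
Step 6: thread C executes C2 (x = x - 2). Shared: x=22. PCs: A@1 B@3 C@2
Step 7: thread A executes A2 (x = x * 2). Shared: x=44. PCs: A@2 B@3 C@2
Step 8: thread C executes C3 (x = x - 1). Shared: x=43. PCs: A@2 B@3 C@3

Answer: x=43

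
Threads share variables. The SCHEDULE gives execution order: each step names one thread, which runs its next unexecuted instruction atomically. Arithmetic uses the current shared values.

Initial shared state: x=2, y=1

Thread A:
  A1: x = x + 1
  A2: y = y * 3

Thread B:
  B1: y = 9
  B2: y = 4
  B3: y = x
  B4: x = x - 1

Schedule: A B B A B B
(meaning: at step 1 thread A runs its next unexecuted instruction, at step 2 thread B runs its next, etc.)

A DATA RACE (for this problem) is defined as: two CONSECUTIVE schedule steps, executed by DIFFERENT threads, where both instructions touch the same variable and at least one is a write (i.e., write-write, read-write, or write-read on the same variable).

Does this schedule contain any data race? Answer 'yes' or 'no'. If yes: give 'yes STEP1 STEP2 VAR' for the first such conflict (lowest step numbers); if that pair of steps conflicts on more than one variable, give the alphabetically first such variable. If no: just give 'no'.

Steps 1,2: A(r=x,w=x) vs B(r=-,w=y). No conflict.
Steps 2,3: same thread (B). No race.
Steps 3,4: B(y = 4) vs A(y = y * 3). RACE on y (W-W).
Steps 4,5: A(y = y * 3) vs B(y = x). RACE on y (W-W).
Steps 5,6: same thread (B). No race.
First conflict at steps 3,4.

Answer: yes 3 4 y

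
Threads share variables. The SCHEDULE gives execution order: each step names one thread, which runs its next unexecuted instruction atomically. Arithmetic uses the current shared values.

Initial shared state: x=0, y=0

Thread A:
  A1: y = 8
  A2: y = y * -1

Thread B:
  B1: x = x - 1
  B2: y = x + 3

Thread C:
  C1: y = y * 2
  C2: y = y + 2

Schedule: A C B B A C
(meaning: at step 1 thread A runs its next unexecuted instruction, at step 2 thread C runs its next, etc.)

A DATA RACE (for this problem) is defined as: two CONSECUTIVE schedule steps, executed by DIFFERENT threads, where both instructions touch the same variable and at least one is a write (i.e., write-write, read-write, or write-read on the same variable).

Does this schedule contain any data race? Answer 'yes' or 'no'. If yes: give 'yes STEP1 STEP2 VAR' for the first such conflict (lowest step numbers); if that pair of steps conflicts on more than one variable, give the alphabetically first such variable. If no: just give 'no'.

Steps 1,2: A(y = 8) vs C(y = y * 2). RACE on y (W-W).
Steps 2,3: C(r=y,w=y) vs B(r=x,w=x). No conflict.
Steps 3,4: same thread (B). No race.
Steps 4,5: B(y = x + 3) vs A(y = y * -1). RACE on y (W-W).
Steps 5,6: A(y = y * -1) vs C(y = y + 2). RACE on y (W-W).
First conflict at steps 1,2.

Answer: yes 1 2 y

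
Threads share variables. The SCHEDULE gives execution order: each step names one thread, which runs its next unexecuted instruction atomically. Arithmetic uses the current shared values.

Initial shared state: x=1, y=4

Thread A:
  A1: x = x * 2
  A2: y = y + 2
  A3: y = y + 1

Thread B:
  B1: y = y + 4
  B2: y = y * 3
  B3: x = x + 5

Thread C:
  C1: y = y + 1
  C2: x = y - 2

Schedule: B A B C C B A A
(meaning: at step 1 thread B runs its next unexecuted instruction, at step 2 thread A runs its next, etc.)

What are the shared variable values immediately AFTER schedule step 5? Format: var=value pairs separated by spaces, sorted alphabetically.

Answer: x=23 y=25

Derivation:
Step 1: thread B executes B1 (y = y + 4). Shared: x=1 y=8. PCs: A@0 B@1 C@0
Step 2: thread A executes A1 (x = x * 2). Shared: x=2 y=8. PCs: A@1 B@1 C@0
Step 3: thread B executes B2 (y = y * 3). Shared: x=2 y=24. PCs: A@1 B@2 C@0
Step 4: thread C executes C1 (y = y + 1). Shared: x=2 y=25. PCs: A@1 B@2 C@1
Step 5: thread C executes C2 (x = y - 2). Shared: x=23 y=25. PCs: A@1 B@2 C@2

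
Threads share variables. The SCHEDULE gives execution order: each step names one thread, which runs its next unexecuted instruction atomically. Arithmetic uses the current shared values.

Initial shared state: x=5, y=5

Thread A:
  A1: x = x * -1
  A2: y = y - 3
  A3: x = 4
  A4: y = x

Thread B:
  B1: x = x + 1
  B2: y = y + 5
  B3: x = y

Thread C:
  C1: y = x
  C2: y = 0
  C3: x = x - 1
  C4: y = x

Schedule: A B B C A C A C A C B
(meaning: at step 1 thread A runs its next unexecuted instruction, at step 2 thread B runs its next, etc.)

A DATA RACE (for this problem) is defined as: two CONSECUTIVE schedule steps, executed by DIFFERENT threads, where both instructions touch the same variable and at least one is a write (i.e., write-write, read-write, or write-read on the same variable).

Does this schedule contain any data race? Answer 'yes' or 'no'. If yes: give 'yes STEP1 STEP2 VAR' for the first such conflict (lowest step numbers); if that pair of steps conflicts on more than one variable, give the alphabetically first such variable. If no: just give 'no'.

Steps 1,2: A(x = x * -1) vs B(x = x + 1). RACE on x (W-W).
Steps 2,3: same thread (B). No race.
Steps 3,4: B(y = y + 5) vs C(y = x). RACE on y (W-W).
Steps 4,5: C(y = x) vs A(y = y - 3). RACE on y (W-W).
Steps 5,6: A(y = y - 3) vs C(y = 0). RACE on y (W-W).
Steps 6,7: C(r=-,w=y) vs A(r=-,w=x). No conflict.
Steps 7,8: A(x = 4) vs C(x = x - 1). RACE on x (W-W).
Steps 8,9: C(x = x - 1) vs A(y = x). RACE on x (W-R).
Steps 9,10: A(y = x) vs C(y = x). RACE on y (W-W).
Steps 10,11: C(y = x) vs B(x = y). RACE on x (R-W), y (W-R). Multiple vars; alphabetically first is x.
First conflict at steps 1,2.

Answer: yes 1 2 x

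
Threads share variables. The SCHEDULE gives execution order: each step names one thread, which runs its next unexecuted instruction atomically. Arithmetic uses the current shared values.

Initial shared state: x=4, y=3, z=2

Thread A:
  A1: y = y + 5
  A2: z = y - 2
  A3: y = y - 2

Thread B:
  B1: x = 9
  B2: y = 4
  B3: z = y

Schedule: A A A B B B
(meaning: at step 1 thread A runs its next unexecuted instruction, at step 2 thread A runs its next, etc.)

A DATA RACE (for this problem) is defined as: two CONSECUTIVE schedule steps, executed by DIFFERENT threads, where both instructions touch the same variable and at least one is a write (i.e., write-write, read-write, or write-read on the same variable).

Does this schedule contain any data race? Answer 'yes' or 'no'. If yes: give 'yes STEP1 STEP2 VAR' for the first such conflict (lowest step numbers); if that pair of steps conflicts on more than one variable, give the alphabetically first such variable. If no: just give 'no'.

Steps 1,2: same thread (A). No race.
Steps 2,3: same thread (A). No race.
Steps 3,4: A(r=y,w=y) vs B(r=-,w=x). No conflict.
Steps 4,5: same thread (B). No race.
Steps 5,6: same thread (B). No race.

Answer: no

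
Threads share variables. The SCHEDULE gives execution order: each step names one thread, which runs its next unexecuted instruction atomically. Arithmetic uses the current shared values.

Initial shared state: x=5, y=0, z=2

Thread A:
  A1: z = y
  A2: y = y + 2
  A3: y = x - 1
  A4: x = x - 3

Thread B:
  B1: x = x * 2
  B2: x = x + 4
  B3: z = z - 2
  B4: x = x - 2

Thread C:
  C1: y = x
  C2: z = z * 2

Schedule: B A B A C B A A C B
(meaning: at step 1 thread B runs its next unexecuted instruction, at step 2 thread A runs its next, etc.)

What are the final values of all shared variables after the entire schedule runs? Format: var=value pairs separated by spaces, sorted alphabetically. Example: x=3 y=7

Answer: x=9 y=13 z=-4

Derivation:
Step 1: thread B executes B1 (x = x * 2). Shared: x=10 y=0 z=2. PCs: A@0 B@1 C@0
Step 2: thread A executes A1 (z = y). Shared: x=10 y=0 z=0. PCs: A@1 B@1 C@0
Step 3: thread B executes B2 (x = x + 4). Shared: x=14 y=0 z=0. PCs: A@1 B@2 C@0
Step 4: thread A executes A2 (y = y + 2). Shared: x=14 y=2 z=0. PCs: A@2 B@2 C@0
Step 5: thread C executes C1 (y = x). Shared: x=14 y=14 z=0. PCs: A@2 B@2 C@1
Step 6: thread B executes B3 (z = z - 2). Shared: x=14 y=14 z=-2. PCs: A@2 B@3 C@1
Step 7: thread A executes A3 (y = x - 1). Shared: x=14 y=13 z=-2. PCs: A@3 B@3 C@1
Step 8: thread A executes A4 (x = x - 3). Shared: x=11 y=13 z=-2. PCs: A@4 B@3 C@1
Step 9: thread C executes C2 (z = z * 2). Shared: x=11 y=13 z=-4. PCs: A@4 B@3 C@2
Step 10: thread B executes B4 (x = x - 2). Shared: x=9 y=13 z=-4. PCs: A@4 B@4 C@2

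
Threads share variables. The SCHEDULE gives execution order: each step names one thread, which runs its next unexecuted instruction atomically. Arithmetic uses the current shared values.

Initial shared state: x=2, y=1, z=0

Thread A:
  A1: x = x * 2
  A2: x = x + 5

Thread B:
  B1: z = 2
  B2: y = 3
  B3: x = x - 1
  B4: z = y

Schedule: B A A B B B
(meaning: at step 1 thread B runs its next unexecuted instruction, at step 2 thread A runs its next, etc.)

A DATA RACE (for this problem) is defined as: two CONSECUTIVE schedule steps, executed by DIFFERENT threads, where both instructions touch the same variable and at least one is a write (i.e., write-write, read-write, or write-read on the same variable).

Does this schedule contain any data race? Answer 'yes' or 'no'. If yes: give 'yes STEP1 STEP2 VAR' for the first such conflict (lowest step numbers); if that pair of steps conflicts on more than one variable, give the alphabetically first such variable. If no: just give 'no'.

Answer: no

Derivation:
Steps 1,2: B(r=-,w=z) vs A(r=x,w=x). No conflict.
Steps 2,3: same thread (A). No race.
Steps 3,4: A(r=x,w=x) vs B(r=-,w=y). No conflict.
Steps 4,5: same thread (B). No race.
Steps 5,6: same thread (B). No race.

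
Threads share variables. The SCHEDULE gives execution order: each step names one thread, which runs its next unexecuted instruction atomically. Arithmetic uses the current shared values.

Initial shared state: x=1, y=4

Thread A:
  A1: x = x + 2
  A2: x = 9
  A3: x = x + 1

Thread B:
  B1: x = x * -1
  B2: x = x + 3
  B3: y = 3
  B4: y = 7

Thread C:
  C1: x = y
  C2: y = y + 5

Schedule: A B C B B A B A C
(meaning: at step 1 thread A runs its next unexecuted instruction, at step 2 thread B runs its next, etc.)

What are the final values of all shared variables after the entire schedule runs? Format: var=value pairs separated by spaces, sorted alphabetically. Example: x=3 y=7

Step 1: thread A executes A1 (x = x + 2). Shared: x=3 y=4. PCs: A@1 B@0 C@0
Step 2: thread B executes B1 (x = x * -1). Shared: x=-3 y=4. PCs: A@1 B@1 C@0
Step 3: thread C executes C1 (x = y). Shared: x=4 y=4. PCs: A@1 B@1 C@1
Step 4: thread B executes B2 (x = x + 3). Shared: x=7 y=4. PCs: A@1 B@2 C@1
Step 5: thread B executes B3 (y = 3). Shared: x=7 y=3. PCs: A@1 B@3 C@1
Step 6: thread A executes A2 (x = 9). Shared: x=9 y=3. PCs: A@2 B@3 C@1
Step 7: thread B executes B4 (y = 7). Shared: x=9 y=7. PCs: A@2 B@4 C@1
Step 8: thread A executes A3 (x = x + 1). Shared: x=10 y=7. PCs: A@3 B@4 C@1
Step 9: thread C executes C2 (y = y + 5). Shared: x=10 y=12. PCs: A@3 B@4 C@2

Answer: x=10 y=12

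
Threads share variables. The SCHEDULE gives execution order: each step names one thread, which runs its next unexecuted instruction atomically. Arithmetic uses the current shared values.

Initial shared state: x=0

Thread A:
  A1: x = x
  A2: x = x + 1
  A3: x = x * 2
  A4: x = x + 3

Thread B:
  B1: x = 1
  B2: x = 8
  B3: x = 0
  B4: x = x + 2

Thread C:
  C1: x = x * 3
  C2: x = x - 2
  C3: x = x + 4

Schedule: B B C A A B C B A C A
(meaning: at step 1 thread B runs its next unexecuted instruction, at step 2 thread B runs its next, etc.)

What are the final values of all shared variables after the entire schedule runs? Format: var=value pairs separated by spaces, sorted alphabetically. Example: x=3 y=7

Step 1: thread B executes B1 (x = 1). Shared: x=1. PCs: A@0 B@1 C@0
Step 2: thread B executes B2 (x = 8). Shared: x=8. PCs: A@0 B@2 C@0
Step 3: thread C executes C1 (x = x * 3). Shared: x=24. PCs: A@0 B@2 C@1
Step 4: thread A executes A1 (x = x). Shared: x=24. PCs: A@1 B@2 C@1
Step 5: thread A executes A2 (x = x + 1). Shared: x=25. PCs: A@2 B@2 C@1
Step 6: thread B executes B3 (x = 0). Shared: x=0. PCs: A@2 B@3 C@1
Step 7: thread C executes C2 (x = x - 2). Shared: x=-2. PCs: A@2 B@3 C@2
Step 8: thread B executes B4 (x = x + 2). Shared: x=0. PCs: A@2 B@4 C@2
Step 9: thread A executes A3 (x = x * 2). Shared: x=0. PCs: A@3 B@4 C@2
Step 10: thread C executes C3 (x = x + 4). Shared: x=4. PCs: A@3 B@4 C@3
Step 11: thread A executes A4 (x = x + 3). Shared: x=7. PCs: A@4 B@4 C@3

Answer: x=7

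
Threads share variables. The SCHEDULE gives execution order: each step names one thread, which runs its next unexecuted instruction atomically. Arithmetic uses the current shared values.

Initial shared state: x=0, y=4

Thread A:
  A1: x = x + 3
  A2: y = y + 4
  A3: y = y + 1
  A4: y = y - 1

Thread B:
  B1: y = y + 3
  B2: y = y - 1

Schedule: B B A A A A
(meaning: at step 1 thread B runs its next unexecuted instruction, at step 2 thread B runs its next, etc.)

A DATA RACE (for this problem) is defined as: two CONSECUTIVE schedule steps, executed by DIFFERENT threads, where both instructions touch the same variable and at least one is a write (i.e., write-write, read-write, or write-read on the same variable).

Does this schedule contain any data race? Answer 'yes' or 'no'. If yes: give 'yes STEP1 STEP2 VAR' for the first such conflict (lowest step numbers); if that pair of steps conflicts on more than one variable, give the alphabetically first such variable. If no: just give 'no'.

Steps 1,2: same thread (B). No race.
Steps 2,3: B(r=y,w=y) vs A(r=x,w=x). No conflict.
Steps 3,4: same thread (A). No race.
Steps 4,5: same thread (A). No race.
Steps 5,6: same thread (A). No race.

Answer: no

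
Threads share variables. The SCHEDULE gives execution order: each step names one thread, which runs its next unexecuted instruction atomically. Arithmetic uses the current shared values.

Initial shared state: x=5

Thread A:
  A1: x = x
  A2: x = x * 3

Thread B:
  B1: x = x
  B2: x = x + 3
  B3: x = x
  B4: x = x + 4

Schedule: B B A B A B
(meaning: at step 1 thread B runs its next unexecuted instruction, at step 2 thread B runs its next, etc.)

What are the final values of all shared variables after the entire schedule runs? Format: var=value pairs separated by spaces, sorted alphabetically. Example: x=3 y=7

Answer: x=28

Derivation:
Step 1: thread B executes B1 (x = x). Shared: x=5. PCs: A@0 B@1
Step 2: thread B executes B2 (x = x + 3). Shared: x=8. PCs: A@0 B@2
Step 3: thread A executes A1 (x = x). Shared: x=8. PCs: A@1 B@2
Step 4: thread B executes B3 (x = x). Shared: x=8. PCs: A@1 B@3
Step 5: thread A executes A2 (x = x * 3). Shared: x=24. PCs: A@2 B@3
Step 6: thread B executes B4 (x = x + 4). Shared: x=28. PCs: A@2 B@4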